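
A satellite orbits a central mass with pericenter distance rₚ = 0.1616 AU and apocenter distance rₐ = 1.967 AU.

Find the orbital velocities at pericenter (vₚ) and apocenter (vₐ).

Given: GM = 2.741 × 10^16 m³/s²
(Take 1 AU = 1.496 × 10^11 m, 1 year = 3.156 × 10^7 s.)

Convert to SI: rₚ = 0.1616 AU = 2.41754e+10 m; rₐ = 1.967 AU = 2.94263e+11 m.
Use the vis-viva equation v² = GM(2/r − 1/a) with a = (rₚ + rₐ)/2 = (2.41754e+10 + 2.94263e+11)/2 = 1.59219e+11 m.
vₚ = √(GM · (2/rₚ − 1/a)) = √(2.741e+16 · (2/2.41754e+10 − 1/1.59219e+11)) m/s ≈ 1448 m/s = 0.3054 AU/year.
vₐ = √(GM · (2/rₐ − 1/a)) = √(2.741e+16 · (2/2.94263e+11 − 1/1.59219e+11)) m/s ≈ 118.9 m/s = 0.02509 AU/year.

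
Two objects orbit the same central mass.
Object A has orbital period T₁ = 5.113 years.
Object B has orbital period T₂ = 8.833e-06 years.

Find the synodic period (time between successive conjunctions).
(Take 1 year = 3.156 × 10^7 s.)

Convert to SI: T₁ = 5.113 years = 1.61366e+08 s; T₂ = 8.833e-06 years = 278.769 s.
T_syn = |T₁ · T₂ / (T₁ − T₂)|.
T_syn = |1.61366e+08 · 278.769 / (1.61366e+08 − 278.769)| s ≈ 278.8 s = 8.833e-06 years.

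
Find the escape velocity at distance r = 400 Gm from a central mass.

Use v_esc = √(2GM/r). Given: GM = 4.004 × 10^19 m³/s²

Convert to SI: r = 400 Gm = 4e+11 m.
Escape velocity comes from setting total energy to zero: ½v² − GM/r = 0 ⇒ v_esc = √(2GM / r).
v_esc = √(2 · 4.004e+19 / 4e+11) m/s ≈ 1.415e+04 m/s = 14.15 km/s.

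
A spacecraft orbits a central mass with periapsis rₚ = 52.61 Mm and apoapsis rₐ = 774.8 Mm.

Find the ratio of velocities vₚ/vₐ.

Convert to SI: rₚ = 52.61 Mm = 5.261e+07 m; rₐ = 774.8 Mm = 7.748e+08 m.
Conservation of angular momentum gives rₚvₚ = rₐvₐ, so vₚ/vₐ = rₐ/rₚ.
vₚ/vₐ = 7.748e+08 / 5.261e+07 ≈ 14.73.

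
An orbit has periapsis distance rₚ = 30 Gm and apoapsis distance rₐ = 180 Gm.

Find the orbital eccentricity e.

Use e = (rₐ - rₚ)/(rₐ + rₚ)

Convert to SI: rₚ = 30 Gm = 3e+10 m; rₐ = 180 Gm = 1.8e+11 m.
e = (rₐ − rₚ) / (rₐ + rₚ).
e = (1.8e+11 − 3e+10) / (1.8e+11 + 3e+10) = 1.5e+11 / 2.1e+11 ≈ 0.7143.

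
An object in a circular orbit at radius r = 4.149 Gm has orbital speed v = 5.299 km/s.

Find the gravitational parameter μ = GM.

Convert to SI: r = 4.149 Gm = 4.149e+09 m; v = 5.299 km/s = 5299 m/s.
For a circular orbit v² = GM/r, so GM = v² · r.
GM = (5299)² · 4.149e+09 m³/s² ≈ 1.165e+17 m³/s² = 1.165 × 10^17 m³/s².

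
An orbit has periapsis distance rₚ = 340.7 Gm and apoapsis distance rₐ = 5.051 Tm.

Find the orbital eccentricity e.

Convert to SI: rₚ = 340.7 Gm = 3.407e+11 m; rₐ = 5.051 Tm = 5.051e+12 m.
e = (rₐ − rₚ) / (rₐ + rₚ).
e = (5.051e+12 − 3.407e+11) / (5.051e+12 + 3.407e+11) = 4.7103e+12 / 5.3917e+12 ≈ 0.8736.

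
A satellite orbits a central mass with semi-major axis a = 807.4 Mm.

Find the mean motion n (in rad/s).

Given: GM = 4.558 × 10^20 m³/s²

Convert to SI: a = 807.4 Mm = 8.074e+08 m.
n = √(GM / a³).
n = √(4.558e+20 / (8.074e+08)³) rad/s ≈ 0.0009306 rad/s.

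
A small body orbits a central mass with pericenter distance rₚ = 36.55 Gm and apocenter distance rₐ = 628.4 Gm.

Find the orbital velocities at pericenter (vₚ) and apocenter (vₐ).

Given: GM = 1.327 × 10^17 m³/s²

Convert to SI: rₚ = 36.55 Gm = 3.655e+10 m; rₐ = 628.4 Gm = 6.284e+11 m.
Use the vis-viva equation v² = GM(2/r − 1/a) with a = (rₚ + rₐ)/2 = (3.655e+10 + 6.284e+11)/2 = 3.32475e+11 m.
vₚ = √(GM · (2/rₚ − 1/a)) = √(1.327e+17 · (2/3.655e+10 − 1/3.32475e+11)) m/s ≈ 2620 m/s = 2.62 km/s.
vₐ = √(GM · (2/rₐ − 1/a)) = √(1.327e+17 · (2/6.284e+11 − 1/3.32475e+11)) m/s ≈ 152.4 m/s = 152.4 m/s.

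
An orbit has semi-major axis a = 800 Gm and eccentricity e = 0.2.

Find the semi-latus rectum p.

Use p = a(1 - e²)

Convert to SI: a = 800 Gm = 8e+11 m.
p = a (1 − e²).
p = 8e+11 · (1 − (0.2)²) = 8e+11 · 0.96 ≈ 7.68e+11 m = 768 Gm.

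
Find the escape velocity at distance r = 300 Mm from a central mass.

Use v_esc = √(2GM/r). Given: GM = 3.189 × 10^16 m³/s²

Convert to SI: r = 300 Mm = 3e+08 m.
Escape velocity comes from setting total energy to zero: ½v² − GM/r = 0 ⇒ v_esc = √(2GM / r).
v_esc = √(2 · 3.189e+16 / 3e+08) m/s ≈ 1.458e+04 m/s = 14.58 km/s.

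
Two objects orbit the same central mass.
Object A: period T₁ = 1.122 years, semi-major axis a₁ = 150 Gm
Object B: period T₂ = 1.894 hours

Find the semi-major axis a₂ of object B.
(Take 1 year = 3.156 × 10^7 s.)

Convert to SI: T₁ = 1.122 years = 3.54103e+07 s; a₁ = 150 Gm = 1.5e+11 m; T₂ = 1.894 hours = 6818.4 s.
Kepler's third law: (T₁/T₂)² = (a₁/a₂)³ ⇒ a₂ = a₁ · (T₂/T₁)^(2/3).
T₂/T₁ = 6818.4 / 3.54103e+07 = 0.000192554.
a₂ = 1.5e+11 · (0.000192554)^(2/3) m ≈ 5.002e+08 m = 500.2 Mm.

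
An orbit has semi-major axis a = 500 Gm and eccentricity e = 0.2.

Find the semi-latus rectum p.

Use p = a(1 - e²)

Convert to SI: a = 500 Gm = 5e+11 m.
p = a (1 − e²).
p = 5e+11 · (1 − (0.2)²) = 5e+11 · 0.96 ≈ 4.8e+11 m = 480 Gm.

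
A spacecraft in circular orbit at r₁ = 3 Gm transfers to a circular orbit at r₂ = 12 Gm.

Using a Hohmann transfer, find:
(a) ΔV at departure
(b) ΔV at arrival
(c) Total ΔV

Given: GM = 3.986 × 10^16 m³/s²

Convert to SI: r₁ = 3 Gm = 3e+09 m; r₂ = 12 Gm = 1.2e+10 m.
Transfer semi-major axis: a_t = (r₁ + r₂)/2 = (3e+09 + 1.2e+10)/2 = 7.5e+09 m.
Circular speeds: v₁ = √(GM/r₁) = 3645.09 m/s, v₂ = √(GM/r₂) = 1822.54 m/s.
Transfer speeds (vis-viva v² = GM(2/r − 1/a_t)): v₁ᵗ = 4610.71 m/s, v₂ᵗ = 1152.68 m/s.
(a) ΔV₁ = |v₁ᵗ − v₁| ≈ 965.6 m/s = 965.6 m/s.
(b) ΔV₂ = |v₂ − v₂ᵗ| ≈ 669.9 m/s = 669.9 m/s.
(c) ΔV_total = ΔV₁ + ΔV₂ ≈ 1635 m/s = 1.635 km/s.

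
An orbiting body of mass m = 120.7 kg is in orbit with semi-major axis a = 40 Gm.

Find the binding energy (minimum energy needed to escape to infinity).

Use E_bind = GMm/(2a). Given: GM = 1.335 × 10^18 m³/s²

Convert to SI: a = 40 Gm = 4e+10 m.
Total orbital energy is E = −GMm/(2a); binding energy is E_bind = −E = GMm/(2a).
E_bind = 1.335e+18 · 120.7 / (2 · 4e+10) J ≈ 2.014e+09 J = 2.014 GJ.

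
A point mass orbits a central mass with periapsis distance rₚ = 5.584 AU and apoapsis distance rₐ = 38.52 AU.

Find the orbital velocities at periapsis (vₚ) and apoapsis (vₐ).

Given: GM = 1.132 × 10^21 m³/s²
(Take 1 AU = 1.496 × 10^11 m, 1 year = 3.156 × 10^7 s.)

Convert to SI: rₚ = 5.584 AU = 8.35366e+11 m; rₐ = 38.52 AU = 5.76259e+12 m.
Use the vis-viva equation v² = GM(2/r − 1/a) with a = (rₚ + rₐ)/2 = (8.35366e+11 + 5.76259e+12)/2 = 3.29898e+12 m.
vₚ = √(GM · (2/rₚ − 1/a)) = √(1.132e+21 · (2/8.35366e+11 − 1/3.29898e+12)) m/s ≈ 4.865e+04 m/s = 10.26 AU/year.
vₐ = √(GM · (2/rₐ − 1/a)) = √(1.132e+21 · (2/5.76259e+12 − 1/3.29898e+12)) m/s ≈ 7053 m/s = 1.488 AU/year.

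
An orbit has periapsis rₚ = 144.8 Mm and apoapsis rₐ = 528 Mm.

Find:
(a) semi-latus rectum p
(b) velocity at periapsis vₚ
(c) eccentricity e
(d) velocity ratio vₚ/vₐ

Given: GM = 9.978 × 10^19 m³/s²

Convert to SI: rₚ = 144.8 Mm = 1.448e+08 m; rₐ = 528 Mm = 5.28e+08 m.
(a) From a = (rₚ + rₐ)/2 = 3.364e+08 m and e = (rₐ − rₚ)/(rₐ + rₚ) = 0.56956, p = a(1 − e²) = 3.364e+08 · (1 − (0.56956)²) ≈ 2.273e+08 m
(b) With a = (rₚ + rₐ)/2 = 3.364e+08 m, vₚ = √(GM (2/rₚ − 1/a)) = √(9.978e+19 · (2/1.448e+08 − 1/3.364e+08)) m/s ≈ 1.04e+06 m/s
(c) e = (rₐ − rₚ)/(rₐ + rₚ) = (5.28e+08 − 1.448e+08)/(5.28e+08 + 1.448e+08) ≈ 0.5696
(d) Conservation of angular momentum (rₚvₚ = rₐvₐ) gives vₚ/vₐ = rₐ/rₚ = 5.28e+08/1.448e+08 ≈ 3.646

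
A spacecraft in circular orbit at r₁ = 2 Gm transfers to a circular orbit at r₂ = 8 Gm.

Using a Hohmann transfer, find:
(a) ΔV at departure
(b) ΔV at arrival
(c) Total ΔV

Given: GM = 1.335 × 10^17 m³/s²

Convert to SI: r₁ = 2 Gm = 2e+09 m; r₂ = 8 Gm = 8e+09 m.
Transfer semi-major axis: a_t = (r₁ + r₂)/2 = (2e+09 + 8e+09)/2 = 5e+09 m.
Circular speeds: v₁ = √(GM/r₁) = 8170.07 m/s, v₂ = √(GM/r₂) = 4085.03 m/s.
Transfer speeds (vis-viva v² = GM(2/r − 1/a_t)): v₁ᵗ = 10334.4 m/s, v₂ᵗ = 2583.6 m/s.
(a) ΔV₁ = |v₁ᵗ − v₁| ≈ 2164 m/s = 2.164 km/s.
(b) ΔV₂ = |v₂ − v₂ᵗ| ≈ 1501 m/s = 1.501 km/s.
(c) ΔV_total = ΔV₁ + ΔV₂ ≈ 3666 m/s = 3.666 km/s.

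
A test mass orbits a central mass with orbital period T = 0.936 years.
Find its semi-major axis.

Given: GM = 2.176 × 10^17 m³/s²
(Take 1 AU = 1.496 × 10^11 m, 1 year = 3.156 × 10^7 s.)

Convert to SI: T = 0.936 years = 2.95402e+07 s.
Invert Kepler's third law: a = (GM · T² / (4π²))^(1/3).
Substituting T = 2.95402e+07 s and GM = 2.176e+17 m³/s²:
a = (2.176e+17 · (2.95402e+07)² / (4π²))^(1/3) m
a ≈ 1.688e+10 m = 0.1128 AU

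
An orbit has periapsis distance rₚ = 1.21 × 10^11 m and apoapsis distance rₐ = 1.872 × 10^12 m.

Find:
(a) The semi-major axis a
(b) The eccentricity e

(a) a = (rₚ + rₐ) / 2 = (1.21e+11 + 1.872e+12) / 2 ≈ 9.965e+11 m = 9.965 × 10^11 m.
(b) e = (rₐ − rₚ) / (rₐ + rₚ) = (1.872e+12 − 1.21e+11) / (1.872e+12 + 1.21e+11) ≈ 0.8786.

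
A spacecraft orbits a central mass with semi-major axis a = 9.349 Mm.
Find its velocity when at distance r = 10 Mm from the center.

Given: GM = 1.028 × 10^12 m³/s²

Convert to SI: a = 9.349 Mm = 9.349e+06 m; r = 10 Mm = 1e+07 m.
Vis-viva: v = √(GM · (2/r − 1/a)).
2/r − 1/a = 2/1e+07 − 1/9.349e+06 = 9.30367e-08 m⁻¹.
v = √(1.028e+12 · 9.30367e-08) m/s ≈ 309.3 m/s = 309.3 m/s.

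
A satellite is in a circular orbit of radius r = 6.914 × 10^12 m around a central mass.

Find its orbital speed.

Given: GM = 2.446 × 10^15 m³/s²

For a circular orbit, gravity supplies the centripetal force, so v = √(GM / r).
v = √(2.446e+15 / 6.914e+12) m/s ≈ 18.81 m/s = 18.81 m/s.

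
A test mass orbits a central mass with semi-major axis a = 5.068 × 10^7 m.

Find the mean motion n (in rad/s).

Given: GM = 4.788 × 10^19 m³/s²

n = √(GM / a³).
n = √(4.788e+19 / (5.068e+07)³) rad/s ≈ 0.01918 rad/s.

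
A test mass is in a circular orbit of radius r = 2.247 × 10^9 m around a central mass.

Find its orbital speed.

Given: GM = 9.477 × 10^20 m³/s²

For a circular orbit, gravity supplies the centripetal force, so v = √(GM / r).
v = √(9.477e+20 / 2.247e+09) m/s ≈ 6.494e+05 m/s = 649.4 km/s.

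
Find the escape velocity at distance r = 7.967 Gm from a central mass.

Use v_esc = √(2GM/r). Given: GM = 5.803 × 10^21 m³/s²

Convert to SI: r = 7.967 Gm = 7.967e+09 m.
Escape velocity comes from setting total energy to zero: ½v² − GM/r = 0 ⇒ v_esc = √(2GM / r).
v_esc = √(2 · 5.803e+21 / 7.967e+09) m/s ≈ 1.207e+06 m/s = 1207 km/s.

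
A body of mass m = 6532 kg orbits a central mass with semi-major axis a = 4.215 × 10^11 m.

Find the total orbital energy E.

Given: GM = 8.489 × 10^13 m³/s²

E = −GMm / (2a).
E = −8.489e+13 · 6532 / (2 · 4.215e+11) J ≈ -6.578e+05 J = -657.8 kJ.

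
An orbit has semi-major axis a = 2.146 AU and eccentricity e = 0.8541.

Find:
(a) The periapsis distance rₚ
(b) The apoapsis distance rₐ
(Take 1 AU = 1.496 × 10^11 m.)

Convert to SI: a = 2.146 AU = 3.21042e+11 m.
(a) rₚ = a(1 − e) = 3.21042e+11 · (1 − 0.8541) = 3.21042e+11 · 0.1459 ≈ 4.684e+10 m = 0.3131 AU.
(b) rₐ = a(1 + e) = 3.21042e+11 · (1 + 0.8541) = 3.21042e+11 · 1.8541 ≈ 5.952e+11 m = 3.979 AU.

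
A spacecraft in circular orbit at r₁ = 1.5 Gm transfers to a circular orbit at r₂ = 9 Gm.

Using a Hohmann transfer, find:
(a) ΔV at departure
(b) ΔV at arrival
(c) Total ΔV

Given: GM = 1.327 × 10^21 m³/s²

Convert to SI: r₁ = 1.5 Gm = 1.5e+09 m; r₂ = 9 Gm = 9e+09 m.
Transfer semi-major axis: a_t = (r₁ + r₂)/2 = (1.5e+09 + 9e+09)/2 = 5.25e+09 m.
Circular speeds: v₁ = √(GM/r₁) = 940567 m/s, v₂ = √(GM/r₂) = 383985 m/s.
Transfer speeds (vis-viva v² = GM(2/r − 1/a_t)): v₁ᵗ = 1.23149e+06 m/s, v₂ᵗ = 205249 m/s.
(a) ΔV₁ = |v₁ᵗ − v₁| ≈ 2.909e+05 m/s = 290.9 km/s.
(b) ΔV₂ = |v₂ − v₂ᵗ| ≈ 1.787e+05 m/s = 178.7 km/s.
(c) ΔV_total = ΔV₁ + ΔV₂ ≈ 4.697e+05 m/s = 469.7 km/s.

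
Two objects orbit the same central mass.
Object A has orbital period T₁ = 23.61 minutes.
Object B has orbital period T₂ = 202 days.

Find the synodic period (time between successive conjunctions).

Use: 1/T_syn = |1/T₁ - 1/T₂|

Convert to SI: T₁ = 23.61 minutes = 1416.6 s; T₂ = 202 days = 1.74528e+07 s.
T_syn = |T₁ · T₂ / (T₁ − T₂)|.
T_syn = |1416.6 · 1.74528e+07 / (1416.6 − 1.74528e+07)| s ≈ 1417 s = 23.61 minutes.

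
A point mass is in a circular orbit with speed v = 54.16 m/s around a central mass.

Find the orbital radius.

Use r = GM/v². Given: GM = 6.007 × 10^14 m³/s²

For a circular orbit, v² = GM / r, so r = GM / v².
r = 6.007e+14 / (54.16)² m ≈ 2.048e+11 m = 204.8 Gm.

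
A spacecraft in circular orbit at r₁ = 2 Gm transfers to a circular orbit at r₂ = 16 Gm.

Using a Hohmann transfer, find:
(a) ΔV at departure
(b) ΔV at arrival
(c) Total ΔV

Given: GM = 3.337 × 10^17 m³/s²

Convert to SI: r₁ = 2 Gm = 2e+09 m; r₂ = 16 Gm = 1.6e+10 m.
Transfer semi-major axis: a_t = (r₁ + r₂)/2 = (2e+09 + 1.6e+10)/2 = 9e+09 m.
Circular speeds: v₁ = √(GM/r₁) = 12917 m/s, v₂ = √(GM/r₂) = 4566.86 m/s.
Transfer speeds (vis-viva v² = GM(2/r − 1/a_t)): v₁ᵗ = 17222.7 m/s, v₂ᵗ = 2152.84 m/s.
(a) ΔV₁ = |v₁ᵗ − v₁| ≈ 4306 m/s = 4.306 km/s.
(b) ΔV₂ = |v₂ − v₂ᵗ| ≈ 2414 m/s = 2.414 km/s.
(c) ΔV_total = ΔV₁ + ΔV₂ ≈ 6720 m/s = 6.72 km/s.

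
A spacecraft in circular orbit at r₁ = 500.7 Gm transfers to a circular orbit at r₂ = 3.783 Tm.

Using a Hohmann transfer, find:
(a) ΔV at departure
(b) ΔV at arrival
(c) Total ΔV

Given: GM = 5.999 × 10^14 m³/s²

Convert to SI: r₁ = 500.7 Gm = 5.007e+11 m; r₂ = 3.783 Tm = 3.783e+12 m.
Transfer semi-major axis: a_t = (r₁ + r₂)/2 = (5.007e+11 + 3.783e+12)/2 = 2.14185e+12 m.
Circular speeds: v₁ = √(GM/r₁) = 34.6139 m/s, v₂ = √(GM/r₂) = 12.5928 m/s.
Transfer speeds (vis-viva v² = GM(2/r − 1/a_t)): v₁ᵗ = 46.0017 m/s, v₂ᵗ = 6.08857 m/s.
(a) ΔV₁ = |v₁ᵗ − v₁| ≈ 11.39 m/s = 11.39 m/s.
(b) ΔV₂ = |v₂ − v₂ᵗ| ≈ 6.504 m/s = 6.504 m/s.
(c) ΔV_total = ΔV₁ + ΔV₂ ≈ 17.89 m/s = 17.89 m/s.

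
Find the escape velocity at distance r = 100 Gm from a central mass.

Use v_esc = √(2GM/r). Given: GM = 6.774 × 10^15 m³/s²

Convert to SI: r = 100 Gm = 1e+11 m.
Escape velocity comes from setting total energy to zero: ½v² − GM/r = 0 ⇒ v_esc = √(2GM / r).
v_esc = √(2 · 6.774e+15 / 1e+11) m/s ≈ 368.1 m/s = 368.1 m/s.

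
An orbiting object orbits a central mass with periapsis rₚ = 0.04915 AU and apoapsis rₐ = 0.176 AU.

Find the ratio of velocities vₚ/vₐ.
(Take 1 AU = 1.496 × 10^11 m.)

Convert to SI: rₚ = 0.04915 AU = 7.35284e+09 m; rₐ = 0.176 AU = 2.63296e+10 m.
Conservation of angular momentum gives rₚvₚ = rₐvₐ, so vₚ/vₐ = rₐ/rₚ.
vₚ/vₐ = 2.63296e+10 / 7.35284e+09 ≈ 3.581.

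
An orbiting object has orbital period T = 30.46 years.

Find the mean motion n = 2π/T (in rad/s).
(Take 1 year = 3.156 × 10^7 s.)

Convert to SI: T = 30.46 years = 9.61318e+08 s.
n = 2π / T.
n = 2π / 9.61318e+08 s ≈ 6.536e-09 rad/s.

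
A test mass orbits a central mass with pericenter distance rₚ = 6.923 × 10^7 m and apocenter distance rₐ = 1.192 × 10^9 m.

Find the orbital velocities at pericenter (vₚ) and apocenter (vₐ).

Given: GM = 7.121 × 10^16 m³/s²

Use the vis-viva equation v² = GM(2/r − 1/a) with a = (rₚ + rₐ)/2 = (6.923e+07 + 1.192e+09)/2 = 6.30615e+08 m.
vₚ = √(GM · (2/rₚ − 1/a)) = √(7.121e+16 · (2/6.923e+07 − 1/6.30615e+08)) m/s ≈ 4.409e+04 m/s = 44.09 km/s.
vₐ = √(GM · (2/rₐ − 1/a)) = √(7.121e+16 · (2/1.192e+09 − 1/6.30615e+08)) m/s ≈ 2561 m/s = 2.561 km/s.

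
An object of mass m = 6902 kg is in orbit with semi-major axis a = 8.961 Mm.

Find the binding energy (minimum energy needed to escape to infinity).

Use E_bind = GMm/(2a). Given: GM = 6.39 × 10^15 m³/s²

Convert to SI: a = 8.961 Mm = 8.961e+06 m.
Total orbital energy is E = −GMm/(2a); binding energy is E_bind = −E = GMm/(2a).
E_bind = 6.39e+15 · 6902 / (2 · 8.961e+06) J ≈ 2.461e+12 J = 2.461 TJ.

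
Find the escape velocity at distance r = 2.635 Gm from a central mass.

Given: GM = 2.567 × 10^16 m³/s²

Convert to SI: r = 2.635 Gm = 2.635e+09 m.
Escape velocity comes from setting total energy to zero: ½v² − GM/r = 0 ⇒ v_esc = √(2GM / r).
v_esc = √(2 · 2.567e+16 / 2.635e+09) m/s ≈ 4414 m/s = 4.414 km/s.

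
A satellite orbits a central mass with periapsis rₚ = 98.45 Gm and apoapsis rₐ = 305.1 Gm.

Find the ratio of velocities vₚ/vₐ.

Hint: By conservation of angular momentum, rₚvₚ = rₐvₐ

Convert to SI: rₚ = 98.45 Gm = 9.845e+10 m; rₐ = 305.1 Gm = 3.051e+11 m.
Conservation of angular momentum gives rₚvₚ = rₐvₐ, so vₚ/vₐ = rₐ/rₚ.
vₚ/vₐ = 3.051e+11 / 9.845e+10 ≈ 3.099.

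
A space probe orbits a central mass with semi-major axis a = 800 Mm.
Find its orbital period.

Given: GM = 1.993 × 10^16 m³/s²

Convert to SI: a = 800 Mm = 8e+08 m.
Kepler's third law: T = 2π √(a³ / GM).
Substituting a = 8e+08 m and GM = 1.993e+16 m³/s²:
T = 2π √((8e+08)³ / 1.993e+16) s
T ≈ 1.007e+06 s = 11.66 days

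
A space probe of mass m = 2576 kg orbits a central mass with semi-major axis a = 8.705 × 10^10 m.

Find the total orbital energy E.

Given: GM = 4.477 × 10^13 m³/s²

E = −GMm / (2a).
E = −4.477e+13 · 2576 / (2 · 8.705e+10) J ≈ -6.624e+05 J = -662.4 kJ.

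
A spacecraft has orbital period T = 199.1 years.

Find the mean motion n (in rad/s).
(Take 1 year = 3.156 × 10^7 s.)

Convert to SI: T = 199.1 years = 6.2836e+09 s.
n = 2π / T.
n = 2π / 6.2836e+09 s ≈ 9.999e-10 rad/s.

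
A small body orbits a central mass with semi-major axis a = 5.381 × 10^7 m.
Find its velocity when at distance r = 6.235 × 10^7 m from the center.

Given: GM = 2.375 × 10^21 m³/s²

Vis-viva: v = √(GM · (2/r − 1/a)).
2/r − 1/a = 2/6.235e+07 − 1/5.381e+07 = 1.34931e-08 m⁻¹.
v = √(2.375e+21 · 1.34931e-08) m/s ≈ 5.661e+06 m/s = 5661 km/s.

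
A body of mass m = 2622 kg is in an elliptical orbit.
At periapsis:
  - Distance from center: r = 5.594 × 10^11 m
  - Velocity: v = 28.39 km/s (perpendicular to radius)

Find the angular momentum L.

Convert to SI: v = 28.39 km/s = 28390 m/s.
Since v is perpendicular to r, L = m · v · r.
L = 2622 · 28390 · 5.594e+11 kg·m²/s ≈ 4.164e+19 kg·m²/s.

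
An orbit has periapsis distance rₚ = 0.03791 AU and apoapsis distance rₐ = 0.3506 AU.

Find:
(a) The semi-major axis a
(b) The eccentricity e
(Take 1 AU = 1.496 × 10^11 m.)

Convert to SI: rₚ = 0.03791 AU = 5.67134e+09 m; rₐ = 0.3506 AU = 5.24498e+10 m.
(a) a = (rₚ + rₐ) / 2 = (5.67134e+09 + 5.24498e+10) / 2 ≈ 2.906e+10 m = 0.1943 AU.
(b) e = (rₐ − rₚ) / (rₐ + rₚ) = (5.24498e+10 − 5.67134e+09) / (5.24498e+10 + 5.67134e+09) ≈ 0.8048.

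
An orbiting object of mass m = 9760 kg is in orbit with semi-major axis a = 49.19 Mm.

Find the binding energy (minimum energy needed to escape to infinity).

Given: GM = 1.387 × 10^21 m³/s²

Convert to SI: a = 49.19 Mm = 4.919e+07 m.
Total orbital energy is E = −GMm/(2a); binding energy is E_bind = −E = GMm/(2a).
E_bind = 1.387e+21 · 9760 / (2 · 4.919e+07) J ≈ 1.376e+17 J = 137.6 PJ.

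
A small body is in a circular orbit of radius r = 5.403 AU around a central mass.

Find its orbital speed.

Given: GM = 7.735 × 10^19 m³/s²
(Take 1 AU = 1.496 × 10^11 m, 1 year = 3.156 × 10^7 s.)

Convert to SI: r = 5.403 AU = 8.08289e+11 m.
For a circular orbit, gravity supplies the centripetal force, so v = √(GM / r).
v = √(7.735e+19 / 8.08289e+11) m/s ≈ 9782 m/s = 2.064 AU/year.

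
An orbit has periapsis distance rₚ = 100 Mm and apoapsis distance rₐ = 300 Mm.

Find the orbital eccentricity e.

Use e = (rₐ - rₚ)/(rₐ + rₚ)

Convert to SI: rₚ = 100 Mm = 1e+08 m; rₐ = 300 Mm = 3e+08 m.
e = (rₐ − rₚ) / (rₐ + rₚ).
e = (3e+08 − 1e+08) / (3e+08 + 1e+08) = 2e+08 / 4e+08 ≈ 0.5.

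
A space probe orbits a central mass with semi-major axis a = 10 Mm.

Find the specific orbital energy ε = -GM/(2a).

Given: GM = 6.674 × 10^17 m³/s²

Convert to SI: a = 10 Mm = 1e+07 m.
ε = −GM / (2a).
ε = −6.674e+17 / (2 · 1e+07) J/kg ≈ -3.337e+10 J/kg = -33.37 GJ/kg.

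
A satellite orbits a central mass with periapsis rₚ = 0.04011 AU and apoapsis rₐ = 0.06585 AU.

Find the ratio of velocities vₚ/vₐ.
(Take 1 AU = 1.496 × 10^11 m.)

Convert to SI: rₚ = 0.04011 AU = 6.00046e+09 m; rₐ = 0.06585 AU = 9.85116e+09 m.
Conservation of angular momentum gives rₚvₚ = rₐvₐ, so vₚ/vₐ = rₐ/rₚ.
vₚ/vₐ = 9.85116e+09 / 6.00046e+09 ≈ 1.642.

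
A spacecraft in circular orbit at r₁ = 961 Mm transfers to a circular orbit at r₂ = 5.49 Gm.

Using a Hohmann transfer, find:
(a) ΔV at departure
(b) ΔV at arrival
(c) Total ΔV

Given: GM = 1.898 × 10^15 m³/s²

Convert to SI: r₁ = 961 Mm = 9.61e+08 m; r₂ = 5.49 Gm = 5.49e+09 m.
Transfer semi-major axis: a_t = (r₁ + r₂)/2 = (9.61e+08 + 5.49e+09)/2 = 3.2255e+09 m.
Circular speeds: v₁ = √(GM/r₁) = 1405.36 m/s, v₂ = √(GM/r₂) = 587.979 m/s.
Transfer speeds (vis-viva v² = GM(2/r − 1/a_t)): v₁ᵗ = 1833.47 m/s, v₂ᵗ = 320.941 m/s.
(a) ΔV₁ = |v₁ᵗ − v₁| ≈ 428.1 m/s = 428.1 m/s.
(b) ΔV₂ = |v₂ − v₂ᵗ| ≈ 267 m/s = 267 m/s.
(c) ΔV_total = ΔV₁ + ΔV₂ ≈ 695.2 m/s = 695.2 m/s.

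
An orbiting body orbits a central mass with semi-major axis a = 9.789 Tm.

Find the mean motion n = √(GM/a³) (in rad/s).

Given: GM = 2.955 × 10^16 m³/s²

Convert to SI: a = 9.789 Tm = 9.789e+12 m.
n = √(GM / a³).
n = √(2.955e+16 / (9.789e+12)³) rad/s ≈ 5.613e-12 rad/s.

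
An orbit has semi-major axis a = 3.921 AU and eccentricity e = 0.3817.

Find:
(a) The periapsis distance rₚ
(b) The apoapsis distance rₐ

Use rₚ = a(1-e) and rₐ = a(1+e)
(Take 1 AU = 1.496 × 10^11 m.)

Convert to SI: a = 3.921 AU = 5.86582e+11 m.
(a) rₚ = a(1 − e) = 5.86582e+11 · (1 − 0.3817) = 5.86582e+11 · 0.6183 ≈ 3.627e+11 m = 2.424 AU.
(b) rₐ = a(1 + e) = 5.86582e+11 · (1 + 0.3817) = 5.86582e+11 · 1.3817 ≈ 8.105e+11 m = 5.418 AU.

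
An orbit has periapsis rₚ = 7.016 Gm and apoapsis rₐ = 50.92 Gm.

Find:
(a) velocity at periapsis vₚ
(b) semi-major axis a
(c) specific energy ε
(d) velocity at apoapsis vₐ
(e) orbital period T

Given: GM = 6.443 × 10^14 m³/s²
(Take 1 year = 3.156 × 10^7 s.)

Convert to SI: rₚ = 7.016 Gm = 7.016e+09 m; rₐ = 50.92 Gm = 5.092e+10 m.
(a) With a = (rₚ + rₐ)/2 = 2.8968e+10 m, vₚ = √(GM (2/rₚ − 1/a)) = √(6.443e+14 · (2/7.016e+09 − 1/2.8968e+10)) m/s ≈ 401.8 m/s
(b) a = (rₚ + rₐ)/2 = (7.016e+09 + 5.092e+10)/2 ≈ 2.897e+10 m
(c) With a = (rₚ + rₐ)/2 = 2.8968e+10 m, ε = −GM/(2a) = −6.443e+14/(2 · 2.8968e+10) J/kg ≈ -1.112e+04 J/kg
(d) With a = (rₚ + rₐ)/2 = 2.8968e+10 m, vₐ = √(GM (2/rₐ − 1/a)) = √(6.443e+14 · (2/5.092e+10 − 1/2.8968e+10)) m/s ≈ 55.36 m/s
(e) With a = (rₚ + rₐ)/2 = 2.8968e+10 m, T = 2π √(a³/GM) = 2π √((2.8968e+10)³/6.443e+14) s ≈ 1.22e+09 s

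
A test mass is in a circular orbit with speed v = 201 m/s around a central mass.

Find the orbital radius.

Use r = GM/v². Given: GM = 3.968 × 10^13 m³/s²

For a circular orbit, v² = GM / r, so r = GM / v².
r = 3.968e+13 / (201)² m ≈ 9.822e+08 m = 982.2 Mm.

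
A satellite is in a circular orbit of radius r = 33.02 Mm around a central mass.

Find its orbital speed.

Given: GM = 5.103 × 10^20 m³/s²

Convert to SI: r = 33.02 Mm = 3.302e+07 m.
For a circular orbit, gravity supplies the centripetal force, so v = √(GM / r).
v = √(5.103e+20 / 3.302e+07) m/s ≈ 3.931e+06 m/s = 3931 km/s.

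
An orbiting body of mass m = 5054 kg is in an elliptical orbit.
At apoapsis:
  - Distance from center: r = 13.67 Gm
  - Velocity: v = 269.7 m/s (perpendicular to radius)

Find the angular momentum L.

Convert to SI: r = 13.67 Gm = 1.367e+10 m.
Since v is perpendicular to r, L = m · v · r.
L = 5054 · 269.7 · 1.367e+10 kg·m²/s ≈ 1.863e+16 kg·m²/s.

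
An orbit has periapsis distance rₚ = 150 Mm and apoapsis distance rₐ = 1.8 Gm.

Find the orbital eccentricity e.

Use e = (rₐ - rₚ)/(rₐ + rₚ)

Convert to SI: rₚ = 150 Mm = 1.5e+08 m; rₐ = 1.8 Gm = 1.8e+09 m.
e = (rₐ − rₚ) / (rₐ + rₚ).
e = (1.8e+09 − 1.5e+08) / (1.8e+09 + 1.5e+08) = 1.65e+09 / 1.95e+09 ≈ 0.8462.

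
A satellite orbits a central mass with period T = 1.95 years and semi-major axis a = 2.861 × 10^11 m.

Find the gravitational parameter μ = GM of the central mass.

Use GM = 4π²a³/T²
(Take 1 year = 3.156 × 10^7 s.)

Convert to SI: T = 1.95 years = 6.1542e+07 s.
GM = 4π² · a³ / T².
GM = 4π² · (2.861e+11)³ / (6.1542e+07)² m³/s² ≈ 2.441e+20 m³/s² = 2.441 × 10^20 m³/s².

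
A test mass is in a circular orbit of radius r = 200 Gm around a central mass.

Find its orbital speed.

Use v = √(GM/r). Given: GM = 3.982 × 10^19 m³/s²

Convert to SI: r = 200 Gm = 2e+11 m.
For a circular orbit, gravity supplies the centripetal force, so v = √(GM / r).
v = √(3.982e+19 / 2e+11) m/s ≈ 1.411e+04 m/s = 14.11 km/s.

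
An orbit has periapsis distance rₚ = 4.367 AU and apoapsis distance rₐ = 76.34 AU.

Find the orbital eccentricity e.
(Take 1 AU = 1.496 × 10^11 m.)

Convert to SI: rₚ = 4.367 AU = 6.53303e+11 m; rₐ = 76.34 AU = 1.14205e+13 m.
e = (rₐ − rₚ) / (rₐ + rₚ).
e = (1.14205e+13 − 6.53303e+11) / (1.14205e+13 + 6.53303e+11) = 1.07672e+13 / 1.20738e+13 ≈ 0.8918.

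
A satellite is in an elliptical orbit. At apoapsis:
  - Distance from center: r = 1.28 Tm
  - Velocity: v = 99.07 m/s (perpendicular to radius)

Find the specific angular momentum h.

Convert to SI: r = 1.28 Tm = 1.28e+12 m.
With v perpendicular to r, h = r · v.
h = 1.28e+12 · 99.07 m²/s ≈ 1.268e+14 m²/s.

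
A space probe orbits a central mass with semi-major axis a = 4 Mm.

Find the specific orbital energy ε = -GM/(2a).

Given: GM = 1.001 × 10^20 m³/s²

Convert to SI: a = 4 Mm = 4e+06 m.
ε = −GM / (2a).
ε = −1.001e+20 / (2 · 4e+06) J/kg ≈ -1.251e+13 J/kg = -1.251e+04 GJ/kg.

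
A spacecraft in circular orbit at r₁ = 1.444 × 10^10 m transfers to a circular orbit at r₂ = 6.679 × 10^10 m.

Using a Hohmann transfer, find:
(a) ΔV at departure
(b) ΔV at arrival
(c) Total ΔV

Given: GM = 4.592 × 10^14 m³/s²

Transfer semi-major axis: a_t = (r₁ + r₂)/2 = (1.444e+10 + 6.679e+10)/2 = 4.0615e+10 m.
Circular speeds: v₁ = √(GM/r₁) = 178.327 m/s, v₂ = √(GM/r₂) = 82.9173 m/s.
Transfer speeds (vis-viva v² = GM(2/r − 1/a_t)): v₁ᵗ = 228.681 m/s, v₂ᵗ = 49.4408 m/s.
(a) ΔV₁ = |v₁ᵗ − v₁| ≈ 50.35 m/s = 50.35 m/s.
(b) ΔV₂ = |v₂ − v₂ᵗ| ≈ 33.48 m/s = 33.48 m/s.
(c) ΔV_total = ΔV₁ + ΔV₂ ≈ 83.83 m/s = 83.83 m/s.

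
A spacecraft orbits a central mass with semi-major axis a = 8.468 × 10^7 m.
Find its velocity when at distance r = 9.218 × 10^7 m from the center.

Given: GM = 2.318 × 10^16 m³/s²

Vis-viva: v = √(GM · (2/r − 1/a)).
2/r − 1/a = 2/9.218e+07 − 1/8.468e+07 = 9.88752e-09 m⁻¹.
v = √(2.318e+16 · 9.88752e-09) m/s ≈ 1.514e+04 m/s = 15.14 km/s.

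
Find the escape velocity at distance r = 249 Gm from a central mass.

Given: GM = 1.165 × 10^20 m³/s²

Convert to SI: r = 249 Gm = 2.49e+11 m.
Escape velocity comes from setting total energy to zero: ½v² − GM/r = 0 ⇒ v_esc = √(2GM / r).
v_esc = √(2 · 1.165e+20 / 2.49e+11) m/s ≈ 3.059e+04 m/s = 30.59 km/s.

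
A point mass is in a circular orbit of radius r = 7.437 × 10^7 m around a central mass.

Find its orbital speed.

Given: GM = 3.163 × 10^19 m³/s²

For a circular orbit, gravity supplies the centripetal force, so v = √(GM / r).
v = √(3.163e+19 / 7.437e+07) m/s ≈ 6.522e+05 m/s = 652.2 km/s.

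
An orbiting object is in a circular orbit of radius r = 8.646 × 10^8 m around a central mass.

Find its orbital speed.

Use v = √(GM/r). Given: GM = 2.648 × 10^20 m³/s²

For a circular orbit, gravity supplies the centripetal force, so v = √(GM / r).
v = √(2.648e+20 / 8.646e+08) m/s ≈ 5.534e+05 m/s = 553.4 km/s.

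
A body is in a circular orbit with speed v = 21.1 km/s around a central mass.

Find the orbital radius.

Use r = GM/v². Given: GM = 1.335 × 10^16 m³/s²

Convert to SI: v = 21.1 km/s = 21100 m/s.
For a circular orbit, v² = GM / r, so r = GM / v².
r = 1.335e+16 / (21100)² m ≈ 2.999e+07 m = 29.99 Mm.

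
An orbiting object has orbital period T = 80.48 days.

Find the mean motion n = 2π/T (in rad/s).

Convert to SI: T = 80.48 days = 6.95347e+06 s.
n = 2π / T.
n = 2π / 6.95347e+06 s ≈ 9.036e-07 rad/s.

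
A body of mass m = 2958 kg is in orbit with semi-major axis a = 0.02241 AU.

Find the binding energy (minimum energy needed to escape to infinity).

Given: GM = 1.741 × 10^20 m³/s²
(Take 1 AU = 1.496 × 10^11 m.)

Convert to SI: a = 0.02241 AU = 3.35254e+09 m.
Total orbital energy is E = −GMm/(2a); binding energy is E_bind = −E = GMm/(2a).
E_bind = 1.741e+20 · 2958 / (2 · 3.35254e+09) J ≈ 7.681e+13 J = 76.81 TJ.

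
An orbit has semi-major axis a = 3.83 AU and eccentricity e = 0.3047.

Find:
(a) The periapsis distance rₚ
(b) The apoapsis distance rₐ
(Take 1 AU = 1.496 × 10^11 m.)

Convert to SI: a = 3.83 AU = 5.72968e+11 m.
(a) rₚ = a(1 − e) = 5.72968e+11 · (1 − 0.3047) = 5.72968e+11 · 0.6953 ≈ 3.984e+11 m = 2.663 AU.
(b) rₐ = a(1 + e) = 5.72968e+11 · (1 + 0.3047) = 5.72968e+11 · 1.3047 ≈ 7.476e+11 m = 4.997 AU.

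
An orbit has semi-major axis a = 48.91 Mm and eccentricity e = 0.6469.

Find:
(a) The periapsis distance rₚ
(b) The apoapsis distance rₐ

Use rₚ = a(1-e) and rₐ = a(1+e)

Convert to SI: a = 48.91 Mm = 4.891e+07 m.
(a) rₚ = a(1 − e) = 4.891e+07 · (1 − 0.6469) = 4.891e+07 · 0.3531 ≈ 1.727e+07 m = 17.27 Mm.
(b) rₐ = a(1 + e) = 4.891e+07 · (1 + 0.6469) = 4.891e+07 · 1.6469 ≈ 8.055e+07 m = 80.55 Mm.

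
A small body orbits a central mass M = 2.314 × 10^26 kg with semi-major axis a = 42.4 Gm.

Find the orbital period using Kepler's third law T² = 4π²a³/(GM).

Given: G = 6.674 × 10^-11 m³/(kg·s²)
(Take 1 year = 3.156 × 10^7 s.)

Convert to SI: a = 42.4 Gm = 4.24e+10 m.
GM = G · M = 6.674e-11 · 2.314e+26 = 1.54436e+16 m³/s².
Kepler's third law: T = 2π √(a³ / GM).
Substituting a = 4.24e+10 m and GM = 1.54436e+16 m³/s²:
T = 2π √((4.24e+10)³ / 1.54436e+16) s
T ≈ 4.414e+08 s = 13.99 years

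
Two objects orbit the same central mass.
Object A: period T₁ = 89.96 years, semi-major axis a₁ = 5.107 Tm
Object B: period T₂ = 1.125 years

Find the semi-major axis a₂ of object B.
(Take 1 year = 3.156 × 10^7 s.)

Convert to SI: T₁ = 89.96 years = 2.83914e+09 s; a₁ = 5.107 Tm = 5.107e+12 m; T₂ = 1.125 years = 3.5505e+07 s.
Kepler's third law: (T₁/T₂)² = (a₁/a₂)³ ⇒ a₂ = a₁ · (T₂/T₁)^(2/3).
T₂/T₁ = 3.5505e+07 / 2.83914e+09 = 0.0125056.
a₂ = 5.107e+12 · (0.0125056)^(2/3) m ≈ 2.751e+11 m = 275.1 Gm.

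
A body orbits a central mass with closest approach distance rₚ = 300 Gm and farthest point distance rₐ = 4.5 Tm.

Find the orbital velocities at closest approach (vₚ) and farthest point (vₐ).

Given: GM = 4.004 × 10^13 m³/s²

Convert to SI: rₚ = 300 Gm = 3e+11 m; rₐ = 4.5 Tm = 4.5e+12 m.
Use the vis-viva equation v² = GM(2/r − 1/a) with a = (rₚ + rₐ)/2 = (3e+11 + 4.5e+12)/2 = 2.4e+12 m.
vₚ = √(GM · (2/rₚ − 1/a)) = √(4.004e+13 · (2/3e+11 − 1/2.4e+12)) m/s ≈ 15.82 m/s = 15.82 m/s.
vₐ = √(GM · (2/rₐ − 1/a)) = √(4.004e+13 · (2/4.5e+12 − 1/2.4e+12)) m/s ≈ 1.055 m/s = 1.055 m/s.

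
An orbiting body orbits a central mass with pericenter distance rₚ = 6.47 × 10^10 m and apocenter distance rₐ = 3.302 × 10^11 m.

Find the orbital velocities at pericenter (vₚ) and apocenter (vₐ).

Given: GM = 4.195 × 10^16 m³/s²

Use the vis-viva equation v² = GM(2/r − 1/a) with a = (rₚ + rₐ)/2 = (6.47e+10 + 3.302e+11)/2 = 1.9745e+11 m.
vₚ = √(GM · (2/rₚ − 1/a)) = √(4.195e+16 · (2/6.47e+10 − 1/1.9745e+11)) m/s ≈ 1041 m/s = 1.041 km/s.
vₐ = √(GM · (2/rₐ − 1/a)) = √(4.195e+16 · (2/3.302e+11 − 1/1.9745e+11)) m/s ≈ 204 m/s = 204 m/s.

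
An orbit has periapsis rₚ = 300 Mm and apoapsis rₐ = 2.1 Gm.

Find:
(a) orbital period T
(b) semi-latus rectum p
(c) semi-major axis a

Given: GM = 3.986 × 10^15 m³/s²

Convert to SI: rₚ = 300 Mm = 3e+08 m; rₐ = 2.1 Gm = 2.1e+09 m.
(a) With a = (rₚ + rₐ)/2 = 1.2e+09 m, T = 2π √(a³/GM) = 2π √((1.2e+09)³/3.986e+15) s ≈ 4.137e+06 s
(b) From a = (rₚ + rₐ)/2 = 1.2e+09 m and e = (rₐ − rₚ)/(rₐ + rₚ) = 0.75, p = a(1 − e²) = 1.2e+09 · (1 − (0.75)²) ≈ 5.25e+08 m
(c) a = (rₚ + rₐ)/2 = (3e+08 + 2.1e+09)/2 ≈ 1.2e+09 m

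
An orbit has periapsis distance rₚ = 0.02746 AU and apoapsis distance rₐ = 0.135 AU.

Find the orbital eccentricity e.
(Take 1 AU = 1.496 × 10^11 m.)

Convert to SI: rₚ = 0.02746 AU = 4.10802e+09 m; rₐ = 0.135 AU = 2.0196e+10 m.
e = (rₐ − rₚ) / (rₐ + rₚ).
e = (2.0196e+10 − 4.10802e+09) / (2.0196e+10 + 4.10802e+09) = 1.6088e+10 / 2.4304e+10 ≈ 0.6619.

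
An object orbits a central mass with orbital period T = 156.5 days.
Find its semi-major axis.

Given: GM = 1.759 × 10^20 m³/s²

Convert to SI: T = 156.5 days = 1.35216e+07 s.
Invert Kepler's third law: a = (GM · T² / (4π²))^(1/3).
Substituting T = 1.35216e+07 s and GM = 1.759e+20 m³/s²:
a = (1.759e+20 · (1.35216e+07)² / (4π²))^(1/3) m
a ≈ 9.339e+10 m = 93.39 Gm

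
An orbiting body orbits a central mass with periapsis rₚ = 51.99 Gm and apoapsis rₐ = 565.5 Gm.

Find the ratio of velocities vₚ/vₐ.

Convert to SI: rₚ = 51.99 Gm = 5.199e+10 m; rₐ = 565.5 Gm = 5.655e+11 m.
Conservation of angular momentum gives rₚvₚ = rₐvₐ, so vₚ/vₐ = rₐ/rₚ.
vₚ/vₐ = 5.655e+11 / 5.199e+10 ≈ 10.88.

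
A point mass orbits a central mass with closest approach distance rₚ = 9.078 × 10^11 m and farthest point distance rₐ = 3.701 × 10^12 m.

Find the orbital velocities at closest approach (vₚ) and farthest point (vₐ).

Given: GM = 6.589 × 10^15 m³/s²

Use the vis-viva equation v² = GM(2/r − 1/a) with a = (rₚ + rₐ)/2 = (9.078e+11 + 3.701e+12)/2 = 2.3044e+12 m.
vₚ = √(GM · (2/rₚ − 1/a)) = √(6.589e+15 · (2/9.078e+11 − 1/2.3044e+12)) m/s ≈ 108 m/s = 108 m/s.
vₐ = √(GM · (2/rₐ − 1/a)) = √(6.589e+15 · (2/3.701e+12 − 1/2.3044e+12)) m/s ≈ 26.48 m/s = 26.48 m/s.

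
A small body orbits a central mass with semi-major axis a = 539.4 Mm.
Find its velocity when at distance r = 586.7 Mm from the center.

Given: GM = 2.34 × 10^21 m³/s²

Convert to SI: a = 539.4 Mm = 5.394e+08 m; r = 586.7 Mm = 5.867e+08 m.
Vis-viva: v = √(GM · (2/r − 1/a)).
2/r − 1/a = 2/5.867e+08 − 1/5.394e+08 = 1.55499e-09 m⁻¹.
v = √(2.34e+21 · 1.55499e-09) m/s ≈ 1.908e+06 m/s = 1908 km/s.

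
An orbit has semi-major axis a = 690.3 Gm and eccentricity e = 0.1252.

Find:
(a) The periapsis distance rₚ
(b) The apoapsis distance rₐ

Convert to SI: a = 690.3 Gm = 6.903e+11 m.
(a) rₚ = a(1 − e) = 6.903e+11 · (1 − 0.1252) = 6.903e+11 · 0.8748 ≈ 6.039e+11 m = 603.9 Gm.
(b) rₐ = a(1 + e) = 6.903e+11 · (1 + 0.1252) = 6.903e+11 · 1.1252 ≈ 7.767e+11 m = 776.7 Gm.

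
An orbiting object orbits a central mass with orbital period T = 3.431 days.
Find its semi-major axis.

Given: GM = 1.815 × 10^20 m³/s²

Convert to SI: T = 3.431 days = 296438 s.
Invert Kepler's third law: a = (GM · T² / (4π²))^(1/3).
Substituting T = 296438 s and GM = 1.815e+20 m³/s²:
a = (1.815e+20 · (296438)² / (4π²))^(1/3) m
a ≈ 7.393e+09 m = 7.393 Gm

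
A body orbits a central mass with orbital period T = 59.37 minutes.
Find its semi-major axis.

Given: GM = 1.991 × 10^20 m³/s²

Convert to SI: T = 59.37 minutes = 3562.2 s.
Invert Kepler's third law: a = (GM · T² / (4π²))^(1/3).
Substituting T = 3562.2 s and GM = 1.991e+20 m³/s²:
a = (1.991e+20 · (3562.2)² / (4π²))^(1/3) m
a ≈ 4e+08 m = 400 Mm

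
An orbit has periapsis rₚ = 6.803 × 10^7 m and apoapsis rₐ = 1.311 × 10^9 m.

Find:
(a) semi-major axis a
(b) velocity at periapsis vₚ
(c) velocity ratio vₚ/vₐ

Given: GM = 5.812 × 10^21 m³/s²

(a) a = (rₚ + rₐ)/2 = (6.803e+07 + 1.311e+09)/2 ≈ 6.895e+08 m
(b) With a = (rₚ + rₐ)/2 = 6.89515e+08 m, vₚ = √(GM (2/rₚ − 1/a)) = √(5.812e+21 · (2/6.803e+07 − 1/6.89515e+08)) m/s ≈ 1.275e+07 m/s
(c) Conservation of angular momentum (rₚvₚ = rₐvₐ) gives vₚ/vₐ = rₐ/rₚ = 1.311e+09/6.803e+07 ≈ 19.27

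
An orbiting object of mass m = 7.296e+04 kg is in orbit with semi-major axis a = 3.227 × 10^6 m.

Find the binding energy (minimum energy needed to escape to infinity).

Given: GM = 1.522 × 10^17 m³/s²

Total orbital energy is E = −GMm/(2a); binding energy is E_bind = −E = GMm/(2a).
E_bind = 1.522e+17 · 7.296e+04 / (2 · 3.227e+06) J ≈ 1.721e+15 J = 1.721 PJ.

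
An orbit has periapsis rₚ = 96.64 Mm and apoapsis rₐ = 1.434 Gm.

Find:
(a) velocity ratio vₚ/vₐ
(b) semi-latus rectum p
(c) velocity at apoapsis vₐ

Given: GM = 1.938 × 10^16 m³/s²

Convert to SI: rₚ = 96.64 Mm = 9.664e+07 m; rₐ = 1.434 Gm = 1.434e+09 m.
(a) Conservation of angular momentum (rₚvₚ = rₐvₐ) gives vₚ/vₐ = rₐ/rₚ = 1.434e+09/9.664e+07 ≈ 14.84
(b) From a = (rₚ + rₐ)/2 = 7.6532e+08 m and e = (rₐ − rₚ)/(rₐ + rₚ) = 0.873726, p = a(1 − e²) = 7.6532e+08 · (1 − (0.873726)²) ≈ 1.811e+08 m
(c) With a = (rₚ + rₐ)/2 = 7.6532e+08 m, vₐ = √(GM (2/rₐ − 1/a)) = √(1.938e+16 · (2/1.434e+09 − 1/7.6532e+08)) m/s ≈ 1306 m/s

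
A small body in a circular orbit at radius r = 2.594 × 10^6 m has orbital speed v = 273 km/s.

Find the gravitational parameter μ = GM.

Convert to SI: v = 273 km/s = 273000 m/s.
For a circular orbit v² = GM/r, so GM = v² · r.
GM = (273000)² · 2.594e+06 m³/s² ≈ 1.933e+17 m³/s² = 1.933 × 10^17 m³/s².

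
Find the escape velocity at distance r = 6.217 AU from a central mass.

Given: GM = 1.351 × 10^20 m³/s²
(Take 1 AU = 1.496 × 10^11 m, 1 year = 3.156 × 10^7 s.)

Convert to SI: r = 6.217 AU = 9.30063e+11 m.
Escape velocity comes from setting total energy to zero: ½v² − GM/r = 0 ⇒ v_esc = √(2GM / r).
v_esc = √(2 · 1.351e+20 / 9.30063e+11) m/s ≈ 1.704e+04 m/s = 3.596 AU/year.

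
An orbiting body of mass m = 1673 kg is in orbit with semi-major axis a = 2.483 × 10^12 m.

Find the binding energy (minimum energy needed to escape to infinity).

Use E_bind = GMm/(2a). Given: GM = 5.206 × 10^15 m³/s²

Total orbital energy is E = −GMm/(2a); binding energy is E_bind = −E = GMm/(2a).
E_bind = 5.206e+15 · 1673 / (2 · 2.483e+12) J ≈ 1.754e+06 J = 1.754 MJ.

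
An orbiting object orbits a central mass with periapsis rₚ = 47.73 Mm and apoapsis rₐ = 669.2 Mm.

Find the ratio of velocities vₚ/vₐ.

Convert to SI: rₚ = 47.73 Mm = 4.773e+07 m; rₐ = 669.2 Mm = 6.692e+08 m.
Conservation of angular momentum gives rₚvₚ = rₐvₐ, so vₚ/vₐ = rₐ/rₚ.
vₚ/vₐ = 6.692e+08 / 4.773e+07 ≈ 14.02.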